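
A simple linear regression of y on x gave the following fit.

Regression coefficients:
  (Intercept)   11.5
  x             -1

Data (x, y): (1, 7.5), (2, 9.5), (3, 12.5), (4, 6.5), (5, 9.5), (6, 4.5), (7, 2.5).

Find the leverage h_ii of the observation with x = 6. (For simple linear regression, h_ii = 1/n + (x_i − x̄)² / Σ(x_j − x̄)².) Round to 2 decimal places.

x̄ = (1 + 2 + 3 + 4 + 5 + 6 + 7)/7 = 4
Σ(x − x̄)² = 9 + 4 + 1 + 0 + 1 + 4 + 9 = 28
h = 1/7 + (2)²/28 = 0.142857 + 0.142857 = 0.29

h = 0.29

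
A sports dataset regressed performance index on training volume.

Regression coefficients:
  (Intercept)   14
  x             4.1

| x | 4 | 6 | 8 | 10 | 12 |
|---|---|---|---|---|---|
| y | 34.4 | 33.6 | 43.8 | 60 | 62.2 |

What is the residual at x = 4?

r = 4

ŷ = 14 + 4.1·4 = 30.4
r = 34.4 − 30.4 = 4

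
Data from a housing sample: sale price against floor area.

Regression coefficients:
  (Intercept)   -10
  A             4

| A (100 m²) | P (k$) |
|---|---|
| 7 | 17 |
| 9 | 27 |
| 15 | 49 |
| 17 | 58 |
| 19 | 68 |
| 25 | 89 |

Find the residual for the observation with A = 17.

ŷ = -10 + 4·17 = 58
e = 58 − 58 = 0

e = 0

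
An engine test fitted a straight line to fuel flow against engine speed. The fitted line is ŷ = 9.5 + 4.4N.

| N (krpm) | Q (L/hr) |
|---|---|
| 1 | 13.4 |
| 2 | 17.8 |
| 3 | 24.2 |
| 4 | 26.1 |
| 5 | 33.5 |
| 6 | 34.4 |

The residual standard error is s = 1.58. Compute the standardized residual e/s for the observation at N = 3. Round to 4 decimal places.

ŷ = 9.5 + 4.4·3 = 22.7
e = 24.2 − 22.7 = 1.5
e/s = 1.5 / 1.58 = 0.9494

0.9494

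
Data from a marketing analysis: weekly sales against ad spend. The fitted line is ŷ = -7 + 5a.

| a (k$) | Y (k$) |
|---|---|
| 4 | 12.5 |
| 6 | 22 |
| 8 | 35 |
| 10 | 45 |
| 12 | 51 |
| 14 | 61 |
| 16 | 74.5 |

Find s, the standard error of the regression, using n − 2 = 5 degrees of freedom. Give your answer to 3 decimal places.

s = 1.975

a=4: ŷ = -7 + 5·4 = 13; e = 12.5 − 13 = -0.5
a=6: ŷ = -7 + 5·6 = 23; e = 22 − 23 = -1
a=8: ŷ = -7 + 5·8 = 33; e = 35 − 33 = 2
a=10: ŷ = -7 + 5·10 = 43; e = 45 − 43 = 2
a=12: ŷ = -7 + 5·12 = 53; e = 51 − 53 = -2
a=14: ŷ = -7 + 5·14 = 63; e = 61 − 63 = -2
a=16: ŷ = -7 + 5·16 = 73; e = 74.5 − 73 = 1.5
SSE = 0.25 + 1 + 4 + 4 + 4 + 4 + 2.25 = 19.5
s = √(19.5/5) = √3.9 ≈ 1.975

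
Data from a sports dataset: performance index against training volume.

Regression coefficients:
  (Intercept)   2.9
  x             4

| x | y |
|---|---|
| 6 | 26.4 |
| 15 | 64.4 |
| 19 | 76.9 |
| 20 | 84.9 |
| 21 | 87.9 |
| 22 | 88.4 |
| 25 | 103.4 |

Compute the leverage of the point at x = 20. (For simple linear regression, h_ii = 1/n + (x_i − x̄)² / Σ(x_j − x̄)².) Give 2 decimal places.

h = 0.16

x̄ = (6 + 15 + 19 + 20 + 21 + 22 + 25)/7 = 18.2857
Σ(x − x̄)² = 150.939 + 10.7959 + 0.510204 + 2.93878 + 7.36735 + 13.7959 + 45.0816 = 231.429
h = 1/7 + (1.71429)²/231.429 = 0.142857 + 0.0126984 = 0.16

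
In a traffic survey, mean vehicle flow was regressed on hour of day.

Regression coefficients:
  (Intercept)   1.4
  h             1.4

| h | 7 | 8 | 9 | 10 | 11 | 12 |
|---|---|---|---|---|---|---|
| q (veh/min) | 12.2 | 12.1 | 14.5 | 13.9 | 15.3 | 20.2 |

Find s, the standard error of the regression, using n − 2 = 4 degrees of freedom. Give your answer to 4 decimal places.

h=7: ŷ = 1.4 + 1.4·7 = 11.2; e = 12.2 − 11.2 = 1
h=8: ŷ = 1.4 + 1.4·8 = 12.6; e = 12.1 − 12.6 = -0.5
h=9: ŷ = 1.4 + 1.4·9 = 14; e = 14.5 − 14 = 0.5
h=10: ŷ = 1.4 + 1.4·10 = 15.4; e = 13.9 − 15.4 = -1.5
h=11: ŷ = 1.4 + 1.4·11 = 16.8; e = 15.3 − 16.8 = -1.5
h=12: ŷ = 1.4 + 1.4·12 = 18.2; e = 20.2 − 18.2 = 2
SSE = 1 + 0.25 + 0.25 + 2.25 + 2.25 + 4 = 10
s = √(10/4) = √2.5 ≈ 1.5811

s = 1.5811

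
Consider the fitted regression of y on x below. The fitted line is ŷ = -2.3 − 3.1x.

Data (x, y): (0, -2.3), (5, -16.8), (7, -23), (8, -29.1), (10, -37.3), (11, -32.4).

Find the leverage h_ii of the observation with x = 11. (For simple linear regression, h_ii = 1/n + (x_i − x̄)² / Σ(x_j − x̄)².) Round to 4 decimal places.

x̄ = (0 + 5 + 7 + 8 + 10 + 11)/6 = 6.83333
Σ(x − x̄)² = 46.6944 + 3.36111 + 0.0277778 + 1.36111 + 10.0278 + 17.3611 = 78.8333
h = 1/6 + (4.16667)²/78.8333 = 0.166667 + 0.220226 = 0.3869

h = 0.3869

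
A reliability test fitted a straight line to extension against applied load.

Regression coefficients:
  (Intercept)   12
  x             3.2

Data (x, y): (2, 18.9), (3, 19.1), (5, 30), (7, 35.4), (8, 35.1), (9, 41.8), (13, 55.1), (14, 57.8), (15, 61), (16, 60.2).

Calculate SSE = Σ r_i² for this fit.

SSE = 32

x=2: ŷ = 12 + 3.2·2 = 18.4; r = 18.9 − 18.4 = 0.5
x=3: ŷ = 12 + 3.2·3 = 21.6; r = 19.1 − 21.6 = -2.5
x=5: ŷ = 12 + 3.2·5 = 28; r = 30 − 28 = 2
x=7: ŷ = 12 + 3.2·7 = 34.4; r = 35.4 − 34.4 = 1
x=8: ŷ = 12 + 3.2·8 = 37.6; r = 35.1 − 37.6 = -2.5
x=9: ŷ = 12 + 3.2·9 = 40.8; r = 41.8 − 40.8 = 1
x=13: ŷ = 12 + 3.2·13 = 53.6; r = 55.1 − 53.6 = 1.5
x=14: ŷ = 12 + 3.2·14 = 56.8; r = 57.8 − 56.8 = 1
x=15: ŷ = 12 + 3.2·15 = 60; r = 61 − 60 = 1
x=16: ŷ = 12 + 3.2·16 = 63.2; r = 60.2 − 63.2 = -3
SSE = 0.25 + 6.25 + 4 + 1 + 6.25 + 1 + 2.25 + 1 + 1 + 9 = 32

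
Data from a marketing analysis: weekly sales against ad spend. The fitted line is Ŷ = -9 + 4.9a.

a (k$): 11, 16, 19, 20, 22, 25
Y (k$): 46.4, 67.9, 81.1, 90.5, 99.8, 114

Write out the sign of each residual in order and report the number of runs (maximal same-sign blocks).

3 runs

a=11: Ŷ = -9 + 4.9·11 = 44.9; e = 46.4 − 44.9 = 1.5
a=16: Ŷ = -9 + 4.9·16 = 69.4; e = 67.9 − 69.4 = -1.5
a=19: Ŷ = -9 + 4.9·19 = 84.1; e = 81.1 − 84.1 = -3
a=20: Ŷ = -9 + 4.9·20 = 89; e = 90.5 − 89 = 1.5
a=22: Ŷ = -9 + 4.9·22 = 98.8; e = 99.8 − 98.8 = 1
a=25: Ŷ = -9 + 4.9·25 = 113.5; e = 114 − 113.5 = 0.5
Signs: + − − + + +
Runs: +×1, −×2, +×3 → 3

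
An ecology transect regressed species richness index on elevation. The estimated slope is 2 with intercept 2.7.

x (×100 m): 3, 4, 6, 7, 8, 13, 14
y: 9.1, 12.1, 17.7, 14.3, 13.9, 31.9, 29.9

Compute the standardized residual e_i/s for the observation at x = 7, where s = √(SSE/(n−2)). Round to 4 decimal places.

-0.7529

x=3: ŷ = 2.7 + 2·3 = 8.7; e = 9.1 − 8.7 = 0.4
x=4: ŷ = 2.7 + 2·4 = 10.7; e = 12.1 − 10.7 = 1.4
x=6: ŷ = 2.7 + 2·6 = 14.7; e = 17.7 − 14.7 = 3
x=7: ŷ = 2.7 + 2·7 = 16.7; e = 14.3 − 16.7 = -2.4
x=8: ŷ = 2.7 + 2·8 = 18.7; e = 13.9 − 18.7 = -4.8
x=13: ŷ = 2.7 + 2·13 = 28.7; e = 31.9 − 28.7 = 3.2
x=14: ŷ = 2.7 + 2·14 = 30.7; e = 29.9 − 30.7 = -0.8
SSE = 0.16 + 1.96 + 9 + 5.76 + 23.04 + 10.24 + 0.64 = 50.8
s = √(50.8/5) = 3.18748
e/s = -2.4 / 3.18748 = -0.7529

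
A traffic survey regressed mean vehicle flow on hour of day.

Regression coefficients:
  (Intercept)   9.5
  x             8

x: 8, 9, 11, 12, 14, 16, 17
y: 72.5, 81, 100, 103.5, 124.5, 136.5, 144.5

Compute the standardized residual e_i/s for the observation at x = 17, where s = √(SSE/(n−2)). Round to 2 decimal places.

x=8: ŷ = 9.5 + 8·8 = 73.5; e = 72.5 − 73.5 = -1
x=9: ŷ = 9.5 + 8·9 = 81.5; e = 81 − 81.5 = -0.5
x=11: ŷ = 9.5 + 8·11 = 97.5; e = 100 − 97.5 = 2.5
x=12: ŷ = 9.5 + 8·12 = 105.5; e = 103.5 − 105.5 = -2
x=14: ŷ = 9.5 + 8·14 = 121.5; e = 124.5 − 121.5 = 3
x=16: ŷ = 9.5 + 8·16 = 137.5; e = 136.5 − 137.5 = -1
x=17: ŷ = 9.5 + 8·17 = 145.5; e = 144.5 − 145.5 = -1
SSE = 1 + 0.25 + 6.25 + 4 + 9 + 1 + 1 = 22.5
s = √(22.5/5) = 2.12132
e/s = -1 / 2.12132 = -0.47

-0.47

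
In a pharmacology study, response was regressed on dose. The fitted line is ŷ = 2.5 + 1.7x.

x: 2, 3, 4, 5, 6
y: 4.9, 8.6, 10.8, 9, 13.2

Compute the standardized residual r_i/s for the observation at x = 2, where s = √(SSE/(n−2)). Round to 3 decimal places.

x=2: ŷ = 2.5 + 1.7·2 = 5.9; r = 4.9 − 5.9 = -1
x=3: ŷ = 2.5 + 1.7·3 = 7.6; r = 8.6 − 7.6 = 1
x=4: ŷ = 2.5 + 1.7·4 = 9.3; r = 10.8 − 9.3 = 1.5
x=5: ŷ = 2.5 + 1.7·5 = 11; r = 9 − 11 = -2
x=6: ŷ = 2.5 + 1.7·6 = 12.7; r = 13.2 − 12.7 = 0.5
SSE = 1 + 1 + 2.25 + 4 + 0.25 = 8.5
s = √(8.5/3) = 1.68325
r/s = -1 / 1.68325 = -0.594

-0.594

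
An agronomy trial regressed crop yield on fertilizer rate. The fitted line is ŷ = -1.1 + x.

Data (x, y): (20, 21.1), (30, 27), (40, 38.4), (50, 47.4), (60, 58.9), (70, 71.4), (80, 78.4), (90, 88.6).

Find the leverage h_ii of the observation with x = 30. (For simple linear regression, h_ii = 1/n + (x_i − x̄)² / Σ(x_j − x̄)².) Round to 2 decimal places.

x̄ = (20 + 30 + 40 + 50 + 60 + 70 + 80 + 90)/8 = 55
Σ(x − x̄)² = 1225 + 625 + 225 + 25 + 25 + 225 + 625 + 1225 = 4200
h = 1/8 + (-25)²/4200 = 0.125 + 0.14881 = 0.27

h = 0.27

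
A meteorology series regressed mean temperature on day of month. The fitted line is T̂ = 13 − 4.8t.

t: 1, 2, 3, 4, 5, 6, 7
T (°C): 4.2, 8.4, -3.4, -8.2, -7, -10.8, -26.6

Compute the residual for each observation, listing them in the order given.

-4, 5, -2, -2, 4, 5, -6

t=1: T̂ = 13 − 4.8·1 = 8.2; r = 4.2 − 8.2 = -4
t=2: T̂ = 13 − 4.8·2 = 3.4; r = 8.4 − 3.4 = 5
t=3: T̂ = 13 − 4.8·3 = -1.4; r = -3.4 − (-1.4) = -2
t=4: T̂ = 13 − 4.8·4 = -6.2; r = -8.2 − (-6.2) = -2
t=5: T̂ = 13 − 4.8·5 = -11; r = -7 − (-11) = 4
t=6: T̂ = 13 − 4.8·6 = -15.8; r = -10.8 − (-15.8) = 5
t=7: T̂ = 13 − 4.8·7 = -20.6; r = -26.6 − (-20.6) = -6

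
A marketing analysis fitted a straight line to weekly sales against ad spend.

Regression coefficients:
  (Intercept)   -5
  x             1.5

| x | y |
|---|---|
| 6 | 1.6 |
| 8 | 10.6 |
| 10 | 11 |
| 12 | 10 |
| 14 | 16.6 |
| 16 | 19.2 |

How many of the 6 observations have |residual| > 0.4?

5

x=6: ŷ = -5 + 1.5·6 = 4; e = 1.6 − 4 = -2.4
x=8: ŷ = -5 + 1.5·8 = 7; e = 10.6 − 7 = 3.6
x=10: ŷ = -5 + 1.5·10 = 10; e = 11 − 10 = 1
x=12: ŷ = -5 + 1.5·12 = 13; e = 10 − 13 = -3
x=14: ŷ = -5 + 1.5·14 = 16; e = 16.6 − 16 = 0.6
x=16: ŷ = -5 + 1.5·16 = 19; e = 19.2 − 19 = 0.2
|e| > 0.4: x=6 (|e|=2.4), x=8 (|e|=3.6), x=10 (|e|=1), x=12 (|e|=3), x=14 (|e|=0.6) → 5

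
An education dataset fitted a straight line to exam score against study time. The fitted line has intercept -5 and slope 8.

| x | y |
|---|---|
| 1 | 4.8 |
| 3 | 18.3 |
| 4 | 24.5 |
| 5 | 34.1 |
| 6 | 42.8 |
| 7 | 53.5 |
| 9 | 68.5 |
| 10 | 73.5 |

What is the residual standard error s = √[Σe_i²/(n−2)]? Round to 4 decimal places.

s = 1.8965

x=1: ŷ = -5 + 8·1 = 3; e = 4.8 − 3 = 1.8
x=3: ŷ = -5 + 8·3 = 19; e = 18.3 − 19 = -0.7
x=4: ŷ = -5 + 8·4 = 27; e = 24.5 − 27 = -2.5
x=5: ŷ = -5 + 8·5 = 35; e = 34.1 − 35 = -0.9
x=6: ŷ = -5 + 8·6 = 43; e = 42.8 − 43 = -0.2
x=7: ŷ = -5 + 8·7 = 51; e = 53.5 − 51 = 2.5
x=9: ŷ = -5 + 8·9 = 67; e = 68.5 − 67 = 1.5
x=10: ŷ = -5 + 8·10 = 75; e = 73.5 − 75 = -1.5
SSE = 3.24 + 0.49 + 6.25 + 0.81 + 0.04 + 6.25 + 2.25 + 2.25 = 21.58
s = √(21.58/6) = √3.59667 ≈ 1.8965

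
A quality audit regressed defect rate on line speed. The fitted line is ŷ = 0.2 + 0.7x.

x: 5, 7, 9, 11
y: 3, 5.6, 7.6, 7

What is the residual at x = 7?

r = 0.5

ŷ = 0.2 + 0.7·7 = 5.1
r = 5.6 − 5.1 = 0.5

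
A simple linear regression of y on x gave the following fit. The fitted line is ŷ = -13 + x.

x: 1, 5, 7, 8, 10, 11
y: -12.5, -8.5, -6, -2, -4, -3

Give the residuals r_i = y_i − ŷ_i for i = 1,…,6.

-0.5, -0.5, 0, 3, -1, -1

x=1: ŷ = -13 + 1 = -12; r = -12.5 − (-12) = -0.5
x=5: ŷ = -13 + 5 = -8; r = -8.5 − (-8) = -0.5
x=7: ŷ = -13 + 7 = -6; r = -6 − (-6) = 0
x=8: ŷ = -13 + 8 = -5; r = -2 − (-5) = 3
x=10: ŷ = -13 + 10 = -3; r = -4 − (-3) = -1
x=11: ŷ = -13 + 11 = -2; r = -3 − (-2) = -1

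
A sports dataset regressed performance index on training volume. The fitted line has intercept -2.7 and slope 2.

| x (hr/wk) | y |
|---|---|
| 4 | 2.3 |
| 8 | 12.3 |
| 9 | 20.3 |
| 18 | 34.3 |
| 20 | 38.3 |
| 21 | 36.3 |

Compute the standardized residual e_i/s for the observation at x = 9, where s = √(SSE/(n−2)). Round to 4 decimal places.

1.4744

x=4: ŷ = -2.7 + 2·4 = 5.3; e = 2.3 − 5.3 = -3
x=8: ŷ = -2.7 + 2·8 = 13.3; e = 12.3 − 13.3 = -1
x=9: ŷ = -2.7 + 2·9 = 15.3; e = 20.3 − 15.3 = 5
x=18: ŷ = -2.7 + 2·18 = 33.3; e = 34.3 − 33.3 = 1
x=20: ŷ = -2.7 + 2·20 = 37.3; e = 38.3 − 37.3 = 1
x=21: ŷ = -2.7 + 2·21 = 39.3; e = 36.3 − 39.3 = -3
SSE = 9 + 1 + 25 + 1 + 1 + 9 = 46
s = √(46/4) = 3.39116
e/s = 5 / 3.39116 = 1.4744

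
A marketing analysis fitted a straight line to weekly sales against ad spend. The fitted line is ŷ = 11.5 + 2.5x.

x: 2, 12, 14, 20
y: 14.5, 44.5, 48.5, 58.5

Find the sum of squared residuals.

SSE = 26

x=2: ŷ = 11.5 + 2.5·2 = 16.5; e = 14.5 − 16.5 = -2
x=12: ŷ = 11.5 + 2.5·12 = 41.5; e = 44.5 − 41.5 = 3
x=14: ŷ = 11.5 + 2.5·14 = 46.5; e = 48.5 − 46.5 = 2
x=20: ŷ = 11.5 + 2.5·20 = 61.5; e = 58.5 − 61.5 = -3
SSE = 4 + 9 + 4 + 9 = 26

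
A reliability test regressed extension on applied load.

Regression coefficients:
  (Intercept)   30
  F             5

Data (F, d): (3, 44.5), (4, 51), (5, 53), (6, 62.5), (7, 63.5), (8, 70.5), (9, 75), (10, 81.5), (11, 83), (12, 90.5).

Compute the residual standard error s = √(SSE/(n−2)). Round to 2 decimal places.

F=3: d̂ = 30 + 5·3 = 45; r = 44.5 − 45 = -0.5
F=4: d̂ = 30 + 5·4 = 50; r = 51 − 50 = 1
F=5: d̂ = 30 + 5·5 = 55; r = 53 − 55 = -2
F=6: d̂ = 30 + 5·6 = 60; r = 62.5 − 60 = 2.5
F=7: d̂ = 30 + 5·7 = 65; r = 63.5 − 65 = -1.5
F=8: d̂ = 30 + 5·8 = 70; r = 70.5 − 70 = 0.5
F=9: d̂ = 30 + 5·9 = 75; r = 75 − 75 = 0
F=10: d̂ = 30 + 5·10 = 80; r = 81.5 − 80 = 1.5
F=11: d̂ = 30 + 5·11 = 85; r = 83 − 85 = -2
F=12: d̂ = 30 + 5·12 = 90; r = 90.5 − 90 = 0.5
SSE = 0.25 + 1 + 4 + 6.25 + 2.25 + 0.25 + 0 + 2.25 + 4 + 0.25 = 20.5
s = √(20.5/8) = √2.5625 ≈ 1.60

s = 1.60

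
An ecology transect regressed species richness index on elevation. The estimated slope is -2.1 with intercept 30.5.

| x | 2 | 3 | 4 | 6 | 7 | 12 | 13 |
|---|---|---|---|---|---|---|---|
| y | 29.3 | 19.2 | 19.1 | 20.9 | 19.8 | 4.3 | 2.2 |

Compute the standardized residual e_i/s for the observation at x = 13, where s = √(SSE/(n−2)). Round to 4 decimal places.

-0.2673

x=2: ŷ = 30.5 − 2.1·2 = 26.3; e = 29.3 − 26.3 = 3
x=3: ŷ = 30.5 − 2.1·3 = 24.2; e = 19.2 − 24.2 = -5
x=4: ŷ = 30.5 − 2.1·4 = 22.1; e = 19.1 − 22.1 = -3
x=6: ŷ = 30.5 − 2.1·6 = 17.9; e = 20.9 − 17.9 = 3
x=7: ŷ = 30.5 − 2.1·7 = 15.8; e = 19.8 − 15.8 = 4
x=12: ŷ = 30.5 − 2.1·12 = 5.3; e = 4.3 − 5.3 = -1
x=13: ŷ = 30.5 − 2.1·13 = 3.2; e = 2.2 − 3.2 = -1
SSE = 9 + 25 + 9 + 9 + 16 + 1 + 1 = 70
s = √(70/5) = 3.74166
e/s = -1 / 3.74166 = -0.2673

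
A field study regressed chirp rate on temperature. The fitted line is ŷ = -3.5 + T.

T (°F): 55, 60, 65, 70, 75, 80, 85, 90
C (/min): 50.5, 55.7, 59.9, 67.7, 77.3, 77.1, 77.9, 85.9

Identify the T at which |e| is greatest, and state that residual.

T = 75, e = 5.8

T=55: ŷ = -3.5 + 55 = 51.5; e = 50.5 − 51.5 = -1
T=60: ŷ = -3.5 + 60 = 56.5; e = 55.7 − 56.5 = -0.8
T=65: ŷ = -3.5 + 65 = 61.5; e = 59.9 − 61.5 = -1.6
T=70: ŷ = -3.5 + 70 = 66.5; e = 67.7 − 66.5 = 1.2
T=75: ŷ = -3.5 + 75 = 71.5; e = 77.3 − 71.5 = 5.8
T=80: ŷ = -3.5 + 80 = 76.5; e = 77.1 − 76.5 = 0.6
T=85: ŷ = -3.5 + 85 = 81.5; e = 77.9 − 81.5 = -3.6
T=90: ŷ = -3.5 + 90 = 86.5; e = 85.9 − 86.5 = -0.6
Largest |e| is 5.8 at T = 75, residual 5.8.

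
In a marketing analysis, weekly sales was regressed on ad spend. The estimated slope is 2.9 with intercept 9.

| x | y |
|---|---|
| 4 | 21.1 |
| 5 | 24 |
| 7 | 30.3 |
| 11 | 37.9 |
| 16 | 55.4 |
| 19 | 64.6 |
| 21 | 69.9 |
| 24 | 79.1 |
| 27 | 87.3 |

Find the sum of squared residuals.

x=4: ŷ = 9 + 2.9·4 = 20.6; e = 21.1 − 20.6 = 0.5
x=5: ŷ = 9 + 2.9·5 = 23.5; e = 24 − 23.5 = 0.5
x=7: ŷ = 9 + 2.9·7 = 29.3; e = 30.3 − 29.3 = 1
x=11: ŷ = 9 + 2.9·11 = 40.9; e = 37.9 − 40.9 = -3
x=16: ŷ = 9 + 2.9·16 = 55.4; e = 55.4 − 55.4 = 0
x=19: ŷ = 9 + 2.9·19 = 64.1; e = 64.6 − 64.1 = 0.5
x=21: ŷ = 9 + 2.9·21 = 69.9; e = 69.9 − 69.9 = 0
x=24: ŷ = 9 + 2.9·24 = 78.6; e = 79.1 − 78.6 = 0.5
x=27: ŷ = 9 + 2.9·27 = 87.3; e = 87.3 − 87.3 = 0
SSE = 0.25 + 0.25 + 1 + 9 + 0 + 0.25 + 0 + 0.25 + 0 = 11

SSE = 11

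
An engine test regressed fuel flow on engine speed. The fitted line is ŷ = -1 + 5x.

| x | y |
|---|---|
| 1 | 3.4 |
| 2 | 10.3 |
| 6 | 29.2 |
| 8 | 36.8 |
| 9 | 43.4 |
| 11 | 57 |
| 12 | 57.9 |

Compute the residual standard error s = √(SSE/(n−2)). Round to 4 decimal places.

x=1: ŷ = -1 + 5·1 = 4; r = 3.4 − 4 = -0.6
x=2: ŷ = -1 + 5·2 = 9; r = 10.3 − 9 = 1.3
x=6: ŷ = -1 + 5·6 = 29; r = 29.2 − 29 = 0.2
x=8: ŷ = -1 + 5·8 = 39; r = 36.8 − 39 = -2.2
x=9: ŷ = -1 + 5·9 = 44; r = 43.4 − 44 = -0.6
x=11: ŷ = -1 + 5·11 = 54; r = 57 − 54 = 3
x=12: ŷ = -1 + 5·12 = 59; r = 57.9 − 59 = -1.1
SSE = 0.36 + 1.69 + 0.04 + 4.84 + 0.36 + 9 + 1.21 = 17.5
s = √(17.5/5) = √3.5 ≈ 1.8708

s = 1.8708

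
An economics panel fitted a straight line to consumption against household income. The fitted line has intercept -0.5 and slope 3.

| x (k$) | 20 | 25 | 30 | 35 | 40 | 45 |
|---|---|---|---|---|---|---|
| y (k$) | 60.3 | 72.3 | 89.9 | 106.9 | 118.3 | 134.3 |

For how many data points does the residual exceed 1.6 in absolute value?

x=20: ŷ = -0.5 + 3·20 = 59.5; e = 60.3 − 59.5 = 0.8
x=25: ŷ = -0.5 + 3·25 = 74.5; e = 72.3 − 74.5 = -2.2
x=30: ŷ = -0.5 + 3·30 = 89.5; e = 89.9 − 89.5 = 0.4
x=35: ŷ = -0.5 + 3·35 = 104.5; e = 106.9 − 104.5 = 2.4
x=40: ŷ = -0.5 + 3·40 = 119.5; e = 118.3 − 119.5 = -1.2
x=45: ŷ = -0.5 + 3·45 = 134.5; e = 134.3 − 134.5 = -0.2
|e| > 1.6: x=25 (|e|=2.2), x=35 (|e|=2.4) → 2

2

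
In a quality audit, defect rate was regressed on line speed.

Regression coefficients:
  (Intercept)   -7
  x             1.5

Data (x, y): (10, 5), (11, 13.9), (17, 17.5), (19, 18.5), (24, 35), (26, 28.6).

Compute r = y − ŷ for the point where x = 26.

r = -3.4

ŷ = -7 + 1.5·26 = 32
r = 28.6 − 32 = -3.4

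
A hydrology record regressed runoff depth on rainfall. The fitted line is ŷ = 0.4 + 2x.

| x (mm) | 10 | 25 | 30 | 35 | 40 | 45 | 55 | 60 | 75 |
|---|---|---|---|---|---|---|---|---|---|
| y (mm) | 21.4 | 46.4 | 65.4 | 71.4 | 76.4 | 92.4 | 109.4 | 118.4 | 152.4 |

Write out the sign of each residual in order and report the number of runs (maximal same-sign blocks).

x=10: ŷ = 0.4 + 2·10 = 20.4; r = 21.4 − 20.4 = 1
x=25: ŷ = 0.4 + 2·25 = 50.4; r = 46.4 − 50.4 = -4
x=30: ŷ = 0.4 + 2·30 = 60.4; r = 65.4 − 60.4 = 5
x=35: ŷ = 0.4 + 2·35 = 70.4; r = 71.4 − 70.4 = 1
x=40: ŷ = 0.4 + 2·40 = 80.4; r = 76.4 − 80.4 = -4
x=45: ŷ = 0.4 + 2·45 = 90.4; r = 92.4 − 90.4 = 2
x=55: ŷ = 0.4 + 2·55 = 110.4; r = 109.4 − 110.4 = -1
x=60: ŷ = 0.4 + 2·60 = 120.4; r = 118.4 − 120.4 = -2
x=75: ŷ = 0.4 + 2·75 = 150.4; r = 152.4 − 150.4 = 2
Signs: + − + + − + − − +
Runs: +×1, −×1, +×2, −×1, +×1, −×2, +×1 → 7

7 runs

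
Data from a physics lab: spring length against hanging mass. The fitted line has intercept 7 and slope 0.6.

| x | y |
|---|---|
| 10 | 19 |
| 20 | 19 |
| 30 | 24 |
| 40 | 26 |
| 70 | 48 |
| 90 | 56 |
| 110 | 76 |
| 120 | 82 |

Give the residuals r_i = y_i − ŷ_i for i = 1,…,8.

x=10: ŷ = 7 + 0.6·10 = 13; r = 19 − 13 = 6
x=20: ŷ = 7 + 0.6·20 = 19; r = 19 − 19 = 0
x=30: ŷ = 7 + 0.6·30 = 25; r = 24 − 25 = -1
x=40: ŷ = 7 + 0.6·40 = 31; r = 26 − 31 = -5
x=70: ŷ = 7 + 0.6·70 = 49; r = 48 − 49 = -1
x=90: ŷ = 7 + 0.6·90 = 61; r = 56 − 61 = -5
x=110: ŷ = 7 + 0.6·110 = 73; r = 76 − 73 = 3
x=120: ŷ = 7 + 0.6·120 = 79; r = 82 − 79 = 3

6, 0, -1, -5, -1, -5, 3, 3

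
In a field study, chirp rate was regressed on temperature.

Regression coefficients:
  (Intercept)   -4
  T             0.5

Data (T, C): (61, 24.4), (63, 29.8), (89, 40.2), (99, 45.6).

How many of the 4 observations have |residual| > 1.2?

2

T=61: Ĉ = -4 + 0.5·61 = 26.5; e = 24.4 − 26.5 = -2.1
T=63: Ĉ = -4 + 0.5·63 = 27.5; e = 29.8 − 27.5 = 2.3
T=89: Ĉ = -4 + 0.5·89 = 40.5; e = 40.2 − 40.5 = -0.3
T=99: Ĉ = -4 + 0.5·99 = 45.5; e = 45.6 − 45.5 = 0.1
|e| > 1.2: T=61 (|e|=2.1), T=63 (|e|=2.3) → 2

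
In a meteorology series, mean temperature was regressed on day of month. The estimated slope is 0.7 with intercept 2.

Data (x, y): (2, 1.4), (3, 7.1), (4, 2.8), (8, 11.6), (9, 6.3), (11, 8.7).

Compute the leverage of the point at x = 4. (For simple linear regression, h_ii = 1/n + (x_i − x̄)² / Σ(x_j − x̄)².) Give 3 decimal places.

x̄ = (2 + 3 + 4 + 8 + 9 + 11)/6 = 6.16667
Σ(x − x̄)² = 17.3611 + 10.0278 + 4.69444 + 3.36111 + 8.02778 + 23.3611 = 66.8333
h = 1/6 + (-2.16667)²/66.8333 = 0.166667 + 0.0702411 = 0.237

h = 0.237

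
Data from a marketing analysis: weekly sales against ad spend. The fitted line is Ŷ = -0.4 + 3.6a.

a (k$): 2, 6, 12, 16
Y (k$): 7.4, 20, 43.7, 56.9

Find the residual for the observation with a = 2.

Ŷ = -0.4 + 3.6·2 = 6.8
e = 7.4 − 6.8 = 0.6

e = 0.6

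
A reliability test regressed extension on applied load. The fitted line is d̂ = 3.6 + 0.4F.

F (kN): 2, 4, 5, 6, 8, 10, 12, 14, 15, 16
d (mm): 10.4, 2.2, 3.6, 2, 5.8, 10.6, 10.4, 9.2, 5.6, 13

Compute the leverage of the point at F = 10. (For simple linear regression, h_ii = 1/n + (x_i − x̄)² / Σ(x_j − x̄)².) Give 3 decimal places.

F̄ = (2 + 4 + 5 + 6 + 8 + 10 + 12 + 14 + 15 + 16)/10 = 9.2
Σ(F − F̄)² = 51.84 + 27.04 + 17.64 + 10.24 + 1.44 + 0.64 + 7.84 + 23.04 + 33.64 + 46.24 = 219.6
h = 1/10 + (0.8)²/219.6 = 0.1 + 0.00291439 = 0.103

h = 0.103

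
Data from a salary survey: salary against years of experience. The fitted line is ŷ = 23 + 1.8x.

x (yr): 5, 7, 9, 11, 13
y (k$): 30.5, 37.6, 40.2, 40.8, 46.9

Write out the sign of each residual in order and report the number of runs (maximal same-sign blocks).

4 runs

x=5: ŷ = 23 + 1.8·5 = 32; e = 30.5 − 32 = -1.5
x=7: ŷ = 23 + 1.8·7 = 35.6; e = 37.6 − 35.6 = 2
x=9: ŷ = 23 + 1.8·9 = 39.2; e = 40.2 − 39.2 = 1
x=11: ŷ = 23 + 1.8·11 = 42.8; e = 40.8 − 42.8 = -2
x=13: ŷ = 23 + 1.8·13 = 46.4; e = 46.9 − 46.4 = 0.5
Signs: − + + − +
Runs: −×1, +×2, −×1, +×1 → 4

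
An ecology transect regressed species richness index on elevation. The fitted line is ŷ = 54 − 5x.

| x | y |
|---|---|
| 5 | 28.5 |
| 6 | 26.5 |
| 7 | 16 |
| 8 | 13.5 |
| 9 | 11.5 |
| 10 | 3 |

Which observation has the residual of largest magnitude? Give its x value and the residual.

x=5: ŷ = 54 − 5·5 = 29; e = 28.5 − 29 = -0.5
x=6: ŷ = 54 − 5·6 = 24; e = 26.5 − 24 = 2.5
x=7: ŷ = 54 − 5·7 = 19; e = 16 − 19 = -3
x=8: ŷ = 54 − 5·8 = 14; e = 13.5 − 14 = -0.5
x=9: ŷ = 54 − 5·9 = 9; e = 11.5 − 9 = 2.5
x=10: ŷ = 54 − 5·10 = 4; e = 3 − 4 = -1
Largest |e| is 3 at x = 7, residual -3.

x = 7, e = -3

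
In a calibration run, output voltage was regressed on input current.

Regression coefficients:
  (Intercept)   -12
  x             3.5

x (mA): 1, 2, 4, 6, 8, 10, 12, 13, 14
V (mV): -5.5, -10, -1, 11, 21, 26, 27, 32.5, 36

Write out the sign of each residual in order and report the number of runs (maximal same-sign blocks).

4 runs

x=1: ŷ = -12 + 3.5·1 = -8.5; r = -5.5 − (-8.5) = 3
x=2: ŷ = -12 + 3.5·2 = -5; r = -10 − (-5) = -5
x=4: ŷ = -12 + 3.5·4 = 2; r = -1 − 2 = -3
x=6: ŷ = -12 + 3.5·6 = 9; r = 11 − 9 = 2
x=8: ŷ = -12 + 3.5·8 = 16; r = 21 − 16 = 5
x=10: ŷ = -12 + 3.5·10 = 23; r = 26 − 23 = 3
x=12: ŷ = -12 + 3.5·12 = 30; r = 27 − 30 = -3
x=13: ŷ = -12 + 3.5·13 = 33.5; r = 32.5 − 33.5 = -1
x=14: ŷ = -12 + 3.5·14 = 37; r = 36 − 37 = -1
Signs: + − − + + + − − −
Runs: +×1, −×2, +×3, −×3 → 4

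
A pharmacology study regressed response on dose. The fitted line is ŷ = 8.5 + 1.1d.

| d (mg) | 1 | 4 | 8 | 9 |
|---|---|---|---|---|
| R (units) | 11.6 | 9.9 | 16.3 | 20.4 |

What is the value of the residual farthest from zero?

d=1: ŷ = 8.5 + 1.1·1 = 9.6; e = 11.6 − 9.6 = 2
d=4: ŷ = 8.5 + 1.1·4 = 12.9; e = 9.9 − 12.9 = -3
d=8: ŷ = 8.5 + 1.1·8 = 17.3; e = 16.3 − 17.3 = -1
d=9: ŷ = 8.5 + 1.1·9 = 18.4; e = 20.4 − 18.4 = 2
Largest |e| is 3 at d = 4, residual -3.

e = -3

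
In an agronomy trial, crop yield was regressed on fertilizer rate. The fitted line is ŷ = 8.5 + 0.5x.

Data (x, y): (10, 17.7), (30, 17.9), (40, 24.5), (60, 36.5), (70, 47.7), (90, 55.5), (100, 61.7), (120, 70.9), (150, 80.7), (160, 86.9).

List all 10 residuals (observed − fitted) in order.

x=10: ŷ = 8.5 + 0.5·10 = 13.5; r = 17.7 − 13.5 = 4.2
x=30: ŷ = 8.5 + 0.5·30 = 23.5; r = 17.9 − 23.5 = -5.6
x=40: ŷ = 8.5 + 0.5·40 = 28.5; r = 24.5 − 28.5 = -4
x=60: ŷ = 8.5 + 0.5·60 = 38.5; r = 36.5 − 38.5 = -2
x=70: ŷ = 8.5 + 0.5·70 = 43.5; r = 47.7 − 43.5 = 4.2
x=90: ŷ = 8.5 + 0.5·90 = 53.5; r = 55.5 − 53.5 = 2
x=100: ŷ = 8.5 + 0.5·100 = 58.5; r = 61.7 − 58.5 = 3.2
x=120: ŷ = 8.5 + 0.5·120 = 68.5; r = 70.9 − 68.5 = 2.4
x=150: ŷ = 8.5 + 0.5·150 = 83.5; r = 80.7 − 83.5 = -2.8
x=160: ŷ = 8.5 + 0.5·160 = 88.5; r = 86.9 − 88.5 = -1.6

4.2, -5.6, -4, -2, 4.2, 2, 3.2, 2.4, -2.8, -1.6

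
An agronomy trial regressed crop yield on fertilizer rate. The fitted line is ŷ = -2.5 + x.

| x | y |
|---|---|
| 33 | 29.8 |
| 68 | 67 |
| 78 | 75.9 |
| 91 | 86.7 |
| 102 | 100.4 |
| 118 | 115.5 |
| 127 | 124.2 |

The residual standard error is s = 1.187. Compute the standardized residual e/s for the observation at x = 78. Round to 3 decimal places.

0.337

ŷ = -2.5 + 78 = 75.5
e = 75.9 − 75.5 = 0.4
e/s = 0.4 / 1.187 = 0.337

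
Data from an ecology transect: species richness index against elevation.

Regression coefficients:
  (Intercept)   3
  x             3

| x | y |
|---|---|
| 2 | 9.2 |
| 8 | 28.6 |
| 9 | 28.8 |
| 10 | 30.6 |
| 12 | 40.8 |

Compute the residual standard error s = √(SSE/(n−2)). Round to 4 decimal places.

x=2: ŷ = 3 + 3·2 = 9; e = 9.2 − 9 = 0.2
x=8: ŷ = 3 + 3·8 = 27; e = 28.6 − 27 = 1.6
x=9: ŷ = 3 + 3·9 = 30; e = 28.8 − 30 = -1.2
x=10: ŷ = 3 + 3·10 = 33; e = 30.6 − 33 = -2.4
x=12: ŷ = 3 + 3·12 = 39; e = 40.8 − 39 = 1.8
SSE = 0.04 + 2.56 + 1.44 + 5.76 + 3.24 = 13.04
s = √(13.04/3) = √4.34667 ≈ 2.0849

s = 2.0849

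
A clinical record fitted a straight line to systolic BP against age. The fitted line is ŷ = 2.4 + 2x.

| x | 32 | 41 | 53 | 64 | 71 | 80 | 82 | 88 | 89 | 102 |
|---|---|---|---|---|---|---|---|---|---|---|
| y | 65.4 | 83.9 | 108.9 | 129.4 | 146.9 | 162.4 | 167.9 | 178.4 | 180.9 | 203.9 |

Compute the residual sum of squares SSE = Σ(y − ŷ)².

x=32: ŷ = 2.4 + 2·32 = 66.4; r = 65.4 − 66.4 = -1
x=41: ŷ = 2.4 + 2·41 = 84.4; r = 83.9 − 84.4 = -0.5
x=53: ŷ = 2.4 + 2·53 = 108.4; r = 108.9 − 108.4 = 0.5
x=64: ŷ = 2.4 + 2·64 = 130.4; r = 129.4 − 130.4 = -1
x=71: ŷ = 2.4 + 2·71 = 144.4; r = 146.9 − 144.4 = 2.5
x=80: ŷ = 2.4 + 2·80 = 162.4; r = 162.4 − 162.4 = 0
x=82: ŷ = 2.4 + 2·82 = 166.4; r = 167.9 − 166.4 = 1.5
x=88: ŷ = 2.4 + 2·88 = 178.4; r = 178.4 − 178.4 = 0
x=89: ŷ = 2.4 + 2·89 = 180.4; r = 180.9 − 180.4 = 0.5
x=102: ŷ = 2.4 + 2·102 = 206.4; r = 203.9 − 206.4 = -2.5
SSE = 1 + 0.25 + 0.25 + 1 + 6.25 + 0 + 2.25 + 0 + 0.25 + 6.25 = 17.5

SSE = 17.5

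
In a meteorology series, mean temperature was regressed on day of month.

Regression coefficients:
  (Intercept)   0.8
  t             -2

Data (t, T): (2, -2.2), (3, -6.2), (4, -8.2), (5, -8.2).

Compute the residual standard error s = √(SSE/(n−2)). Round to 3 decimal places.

s = 1.414

t=2: ŷ = 0.8 − 2·2 = -3.2; e = -2.2 − (-3.2) = 1
t=3: ŷ = 0.8 − 2·3 = -5.2; e = -6.2 − (-5.2) = -1
t=4: ŷ = 0.8 − 2·4 = -7.2; e = -8.2 − (-7.2) = -1
t=5: ŷ = 0.8 − 2·5 = -9.2; e = -8.2 − (-9.2) = 1
SSE = 1 + 1 + 1 + 1 = 4
s = √(4/2) = √2 ≈ 1.414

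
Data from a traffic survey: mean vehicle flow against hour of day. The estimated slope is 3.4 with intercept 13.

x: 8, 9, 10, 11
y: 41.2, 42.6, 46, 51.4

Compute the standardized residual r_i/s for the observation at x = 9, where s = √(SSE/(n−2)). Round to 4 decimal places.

x=8: ŷ = 13 + 3.4·8 = 40.2; r = 41.2 − 40.2 = 1
x=9: ŷ = 13 + 3.4·9 = 43.6; r = 42.6 − 43.6 = -1
x=10: ŷ = 13 + 3.4·10 = 47; r = 46 − 47 = -1
x=11: ŷ = 13 + 3.4·11 = 50.4; r = 51.4 − 50.4 = 1
SSE = 1 + 1 + 1 + 1 = 4
s = √(4/2) = 1.41421
r/s = -1 / 1.41421 = -0.7071

-0.7071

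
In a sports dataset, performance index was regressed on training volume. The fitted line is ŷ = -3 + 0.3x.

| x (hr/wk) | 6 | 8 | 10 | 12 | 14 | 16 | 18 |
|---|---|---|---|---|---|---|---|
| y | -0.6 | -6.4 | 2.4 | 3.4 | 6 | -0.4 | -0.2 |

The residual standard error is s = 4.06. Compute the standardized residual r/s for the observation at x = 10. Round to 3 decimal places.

ŷ = -3 + 0.3·10 = 0
r = 2.4 − 0 = 2.4
r/s = 2.4 / 4.06 = 0.591

0.591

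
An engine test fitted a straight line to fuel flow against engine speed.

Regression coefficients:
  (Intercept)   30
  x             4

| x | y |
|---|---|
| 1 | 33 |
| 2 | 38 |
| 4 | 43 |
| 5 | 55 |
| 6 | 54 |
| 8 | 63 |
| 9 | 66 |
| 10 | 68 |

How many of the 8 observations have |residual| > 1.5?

3

x=1: ŷ = 30 + 4·1 = 34; r = 33 − 34 = -1
x=2: ŷ = 30 + 4·2 = 38; r = 38 − 38 = 0
x=4: ŷ = 30 + 4·4 = 46; r = 43 − 46 = -3
x=5: ŷ = 30 + 4·5 = 50; r = 55 − 50 = 5
x=6: ŷ = 30 + 4·6 = 54; r = 54 − 54 = 0
x=8: ŷ = 30 + 4·8 = 62; r = 63 − 62 = 1
x=9: ŷ = 30 + 4·9 = 66; r = 66 − 66 = 0
x=10: ŷ = 30 + 4·10 = 70; r = 68 − 70 = -2
|r| > 1.5: x=4 (|r|=3), x=5 (|r|=5), x=10 (|r|=2) → 3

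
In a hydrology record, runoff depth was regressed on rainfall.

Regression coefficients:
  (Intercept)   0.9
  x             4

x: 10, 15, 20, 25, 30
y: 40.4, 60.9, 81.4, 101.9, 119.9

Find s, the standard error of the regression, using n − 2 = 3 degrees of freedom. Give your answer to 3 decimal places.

s = 0.913

x=10: ŷ = 0.9 + 4·10 = 40.9; r = 40.4 − 40.9 = -0.5
x=15: ŷ = 0.9 + 4·15 = 60.9; r = 60.9 − 60.9 = 0
x=20: ŷ = 0.9 + 4·20 = 80.9; r = 81.4 − 80.9 = 0.5
x=25: ŷ = 0.9 + 4·25 = 100.9; r = 101.9 − 100.9 = 1
x=30: ŷ = 0.9 + 4·30 = 120.9; r = 119.9 − 120.9 = -1
SSE = 0.25 + 0 + 0.25 + 1 + 1 = 2.5
s = √(2.5/3) = √0.833333 ≈ 0.913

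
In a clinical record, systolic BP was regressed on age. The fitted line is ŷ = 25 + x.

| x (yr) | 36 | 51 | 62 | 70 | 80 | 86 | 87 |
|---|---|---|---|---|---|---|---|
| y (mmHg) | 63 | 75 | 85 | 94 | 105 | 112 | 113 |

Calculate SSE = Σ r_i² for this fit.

SSE = 12

x=36: ŷ = 25 + 36 = 61; r = 63 − 61 = 2
x=51: ŷ = 25 + 51 = 76; r = 75 − 76 = -1
x=62: ŷ = 25 + 62 = 87; r = 85 − 87 = -2
x=70: ŷ = 25 + 70 = 95; r = 94 − 95 = -1
x=80: ŷ = 25 + 80 = 105; r = 105 − 105 = 0
x=86: ŷ = 25 + 86 = 111; r = 112 − 111 = 1
x=87: ŷ = 25 + 87 = 112; r = 113 − 112 = 1
SSE = 4 + 1 + 4 + 1 + 0 + 1 + 1 = 12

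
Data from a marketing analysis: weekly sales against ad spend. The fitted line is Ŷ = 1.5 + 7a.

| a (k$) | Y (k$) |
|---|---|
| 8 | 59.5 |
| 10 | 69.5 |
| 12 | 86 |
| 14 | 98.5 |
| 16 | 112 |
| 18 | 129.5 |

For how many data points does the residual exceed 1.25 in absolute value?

4

a=8: Ŷ = 1.5 + 7·8 = 57.5; r = 59.5 − 57.5 = 2
a=10: Ŷ = 1.5 + 7·10 = 71.5; r = 69.5 − 71.5 = -2
a=12: Ŷ = 1.5 + 7·12 = 85.5; r = 86 − 85.5 = 0.5
a=14: Ŷ = 1.5 + 7·14 = 99.5; r = 98.5 − 99.5 = -1
a=16: Ŷ = 1.5 + 7·16 = 113.5; r = 112 − 113.5 = -1.5
a=18: Ŷ = 1.5 + 7·18 = 127.5; r = 129.5 − 127.5 = 2
|r| > 1.25: a=8 (|r|=2), a=10 (|r|=2), a=16 (|r|=1.5), a=18 (|r|=2) → 4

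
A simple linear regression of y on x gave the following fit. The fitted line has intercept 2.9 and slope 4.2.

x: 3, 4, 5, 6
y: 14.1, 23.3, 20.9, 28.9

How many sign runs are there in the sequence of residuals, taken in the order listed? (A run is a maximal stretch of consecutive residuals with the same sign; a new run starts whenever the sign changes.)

x=3: ŷ = 2.9 + 4.2·3 = 15.5; e = 14.1 − 15.5 = -1.4
x=4: ŷ = 2.9 + 4.2·4 = 19.7; e = 23.3 − 19.7 = 3.6
x=5: ŷ = 2.9 + 4.2·5 = 23.9; e = 20.9 − 23.9 = -3
x=6: ŷ = 2.9 + 4.2·6 = 28.1; e = 28.9 − 28.1 = 0.8
Signs: − + − +
Runs: −×1, +×1, −×1, +×1 → 4

4 runs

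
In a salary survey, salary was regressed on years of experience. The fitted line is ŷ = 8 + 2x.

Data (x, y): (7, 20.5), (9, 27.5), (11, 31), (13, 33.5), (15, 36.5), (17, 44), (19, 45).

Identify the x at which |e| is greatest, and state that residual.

x=7: ŷ = 8 + 2·7 = 22; e = 20.5 − 22 = -1.5
x=9: ŷ = 8 + 2·9 = 26; e = 27.5 − 26 = 1.5
x=11: ŷ = 8 + 2·11 = 30; e = 31 − 30 = 1
x=13: ŷ = 8 + 2·13 = 34; e = 33.5 − 34 = -0.5
x=15: ŷ = 8 + 2·15 = 38; e = 36.5 − 38 = -1.5
x=17: ŷ = 8 + 2·17 = 42; e = 44 − 42 = 2
x=19: ŷ = 8 + 2·19 = 46; e = 45 − 46 = -1
Largest |e| is 2 at x = 17, residual 2.

x = 17, e = 2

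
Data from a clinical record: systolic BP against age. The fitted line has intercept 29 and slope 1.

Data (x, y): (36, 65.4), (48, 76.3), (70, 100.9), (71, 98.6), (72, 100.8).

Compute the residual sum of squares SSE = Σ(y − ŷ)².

SSE = 6.26

x=36: ŷ = 29 + 36 = 65; e = 65.4 − 65 = 0.4
x=48: ŷ = 29 + 48 = 77; e = 76.3 − 77 = -0.7
x=70: ŷ = 29 + 70 = 99; e = 100.9 − 99 = 1.9
x=71: ŷ = 29 + 71 = 100; e = 98.6 − 100 = -1.4
x=72: ŷ = 29 + 72 = 101; e = 100.8 − 101 = -0.2
SSE = 0.16 + 0.49 + 3.61 + 1.96 + 0.04 = 6.26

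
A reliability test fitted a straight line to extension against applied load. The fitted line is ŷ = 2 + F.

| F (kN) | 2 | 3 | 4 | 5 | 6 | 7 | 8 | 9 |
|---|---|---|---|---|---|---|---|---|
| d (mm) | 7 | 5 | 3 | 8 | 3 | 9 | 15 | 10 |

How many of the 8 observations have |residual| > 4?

2

F=2: ŷ = 2 + 2 = 4; e = 7 − 4 = 3
F=3: ŷ = 2 + 3 = 5; e = 5 − 5 = 0
F=4: ŷ = 2 + 4 = 6; e = 3 − 6 = -3
F=5: ŷ = 2 + 5 = 7; e = 8 − 7 = 1
F=6: ŷ = 2 + 6 = 8; e = 3 − 8 = -5
F=7: ŷ = 2 + 7 = 9; e = 9 − 9 = 0
F=8: ŷ = 2 + 8 = 10; e = 15 − 10 = 5
F=9: ŷ = 2 + 9 = 11; e = 10 − 11 = -1
|e| > 4: F=6 (|e|=5), F=8 (|e|=5) → 2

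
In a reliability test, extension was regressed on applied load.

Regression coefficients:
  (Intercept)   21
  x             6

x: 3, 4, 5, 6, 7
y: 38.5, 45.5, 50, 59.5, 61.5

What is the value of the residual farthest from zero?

r = 2.5

x=3: ŷ = 21 + 6·3 = 39; r = 38.5 − 39 = -0.5
x=4: ŷ = 21 + 6·4 = 45; r = 45.5 − 45 = 0.5
x=5: ŷ = 21 + 6·5 = 51; r = 50 − 51 = -1
x=6: ŷ = 21 + 6·6 = 57; r = 59.5 − 57 = 2.5
x=7: ŷ = 21 + 6·7 = 63; r = 61.5 − 63 = -1.5
Largest |r| is 2.5 at x = 6, residual 2.5.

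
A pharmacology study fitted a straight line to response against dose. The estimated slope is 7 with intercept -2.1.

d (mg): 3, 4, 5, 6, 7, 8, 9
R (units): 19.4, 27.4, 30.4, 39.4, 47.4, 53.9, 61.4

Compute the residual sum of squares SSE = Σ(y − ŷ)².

SSE = 9.5

d=3: ŷ = -2.1 + 7·3 = 18.9; e = 19.4 − 18.9 = 0.5
d=4: ŷ = -2.1 + 7·4 = 25.9; e = 27.4 − 25.9 = 1.5
d=5: ŷ = -2.1 + 7·5 = 32.9; e = 30.4 − 32.9 = -2.5
d=6: ŷ = -2.1 + 7·6 = 39.9; e = 39.4 − 39.9 = -0.5
d=7: ŷ = -2.1 + 7·7 = 46.9; e = 47.4 − 46.9 = 0.5
d=8: ŷ = -2.1 + 7·8 = 53.9; e = 53.9 − 53.9 = 0
d=9: ŷ = -2.1 + 7·9 = 60.9; e = 61.4 − 60.9 = 0.5
SSE = 0.25 + 2.25 + 6.25 + 0.25 + 0.25 + 0 + 0.25 = 9.5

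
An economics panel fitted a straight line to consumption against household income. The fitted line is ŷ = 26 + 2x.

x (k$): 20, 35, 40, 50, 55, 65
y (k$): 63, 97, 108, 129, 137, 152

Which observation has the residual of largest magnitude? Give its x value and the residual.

x=20: ŷ = 26 + 2·20 = 66; e = 63 − 66 = -3
x=35: ŷ = 26 + 2·35 = 96; e = 97 − 96 = 1
x=40: ŷ = 26 + 2·40 = 106; e = 108 − 106 = 2
x=50: ŷ = 26 + 2·50 = 126; e = 129 − 126 = 3
x=55: ŷ = 26 + 2·55 = 136; e = 137 − 136 = 1
x=65: ŷ = 26 + 2·65 = 156; e = 152 − 156 = -4
Largest |e| is 4 at x = 65, residual -4.

x = 65, e = -4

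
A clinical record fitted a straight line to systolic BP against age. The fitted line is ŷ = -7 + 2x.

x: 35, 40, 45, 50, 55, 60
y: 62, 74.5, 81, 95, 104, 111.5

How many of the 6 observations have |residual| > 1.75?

x=35: ŷ = -7 + 2·35 = 63; e = 62 − 63 = -1
x=40: ŷ = -7 + 2·40 = 73; e = 74.5 − 73 = 1.5
x=45: ŷ = -7 + 2·45 = 83; e = 81 − 83 = -2
x=50: ŷ = -7 + 2·50 = 93; e = 95 − 93 = 2
x=55: ŷ = -7 + 2·55 = 103; e = 104 − 103 = 1
x=60: ŷ = -7 + 2·60 = 113; e = 111.5 − 113 = -1.5
|e| > 1.75: x=45 (|e|=2), x=50 (|e|=2) → 2

2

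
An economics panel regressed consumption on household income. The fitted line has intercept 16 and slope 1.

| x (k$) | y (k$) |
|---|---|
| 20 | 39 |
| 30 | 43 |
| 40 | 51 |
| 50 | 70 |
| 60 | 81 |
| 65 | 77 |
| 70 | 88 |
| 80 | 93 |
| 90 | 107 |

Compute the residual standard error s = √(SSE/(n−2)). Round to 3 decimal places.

x=20: ŷ = 16 + 20 = 36; r = 39 − 36 = 3
x=30: ŷ = 16 + 30 = 46; r = 43 − 46 = -3
x=40: ŷ = 16 + 40 = 56; r = 51 − 56 = -5
x=50: ŷ = 16 + 50 = 66; r = 70 − 66 = 4
x=60: ŷ = 16 + 60 = 76; r = 81 − 76 = 5
x=65: ŷ = 16 + 65 = 81; r = 77 − 81 = -4
x=70: ŷ = 16 + 70 = 86; r = 88 − 86 = 2
x=80: ŷ = 16 + 80 = 96; r = 93 − 96 = -3
x=90: ŷ = 16 + 90 = 106; r = 107 − 106 = 1
SSE = 9 + 9 + 25 + 16 + 25 + 16 + 4 + 9 + 1 = 114
s = √(114/7) = √16.2857 ≈ 4.036

s = 4.036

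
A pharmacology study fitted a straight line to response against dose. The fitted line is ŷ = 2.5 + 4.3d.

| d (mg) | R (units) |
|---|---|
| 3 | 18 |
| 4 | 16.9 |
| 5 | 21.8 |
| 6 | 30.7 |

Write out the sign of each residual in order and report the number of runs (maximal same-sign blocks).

d=3: ŷ = 2.5 + 4.3·3 = 15.4; e = 18 − 15.4 = 2.6
d=4: ŷ = 2.5 + 4.3·4 = 19.7; e = 16.9 − 19.7 = -2.8
d=5: ŷ = 2.5 + 4.3·5 = 24; e = 21.8 − 24 = -2.2
d=6: ŷ = 2.5 + 4.3·6 = 28.3; e = 30.7 − 28.3 = 2.4
Signs: + − − +
Runs: +×1, −×2, +×1 → 3

3 runs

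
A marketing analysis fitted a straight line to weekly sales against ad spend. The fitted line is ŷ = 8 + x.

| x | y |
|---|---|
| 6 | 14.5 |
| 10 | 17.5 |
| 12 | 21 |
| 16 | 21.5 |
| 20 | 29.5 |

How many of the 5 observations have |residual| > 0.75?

x=6: ŷ = 8 + 6 = 14; r = 14.5 − 14 = 0.5
x=10: ŷ = 8 + 10 = 18; r = 17.5 − 18 = -0.5
x=12: ŷ = 8 + 12 = 20; r = 21 − 20 = 1
x=16: ŷ = 8 + 16 = 24; r = 21.5 − 24 = -2.5
x=20: ŷ = 8 + 20 = 28; r = 29.5 − 28 = 1.5
|r| > 0.75: x=12 (|r|=1), x=16 (|r|=2.5), x=20 (|r|=1.5) → 3

3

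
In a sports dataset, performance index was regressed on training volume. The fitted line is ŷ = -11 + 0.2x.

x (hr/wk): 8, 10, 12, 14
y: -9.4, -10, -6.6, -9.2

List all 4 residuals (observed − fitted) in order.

0, -1, 2, -1

x=8: ŷ = -11 + 0.2·8 = -9.4; r = -9.4 − (-9.4) = 0
x=10: ŷ = -11 + 0.2·10 = -9; r = -10 − (-9) = -1
x=12: ŷ = -11 + 0.2·12 = -8.6; r = -6.6 − (-8.6) = 2
x=14: ŷ = -11 + 0.2·14 = -8.2; r = -9.2 − (-8.2) = -1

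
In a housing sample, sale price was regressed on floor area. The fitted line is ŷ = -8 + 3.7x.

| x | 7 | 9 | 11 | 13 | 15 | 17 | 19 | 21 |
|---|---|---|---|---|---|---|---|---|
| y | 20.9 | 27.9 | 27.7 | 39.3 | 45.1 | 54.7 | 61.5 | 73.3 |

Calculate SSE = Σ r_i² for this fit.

SSE = 60.8

x=7: ŷ = -8 + 3.7·7 = 17.9; r = 20.9 − 17.9 = 3
x=9: ŷ = -8 + 3.7·9 = 25.3; r = 27.9 − 25.3 = 2.6
x=11: ŷ = -8 + 3.7·11 = 32.7; r = 27.7 − 32.7 = -5
x=13: ŷ = -8 + 3.7·13 = 40.1; r = 39.3 − 40.1 = -0.8
x=15: ŷ = -8 + 3.7·15 = 47.5; r = 45.1 − 47.5 = -2.4
x=17: ŷ = -8 + 3.7·17 = 54.9; r = 54.7 − 54.9 = -0.2
x=19: ŷ = -8 + 3.7·19 = 62.3; r = 61.5 − 62.3 = -0.8
x=21: ŷ = -8 + 3.7·21 = 69.7; r = 73.3 − 69.7 = 3.6
SSE = 9 + 6.76 + 25 + 0.64 + 5.76 + 0.04 + 0.64 + 12.96 = 60.8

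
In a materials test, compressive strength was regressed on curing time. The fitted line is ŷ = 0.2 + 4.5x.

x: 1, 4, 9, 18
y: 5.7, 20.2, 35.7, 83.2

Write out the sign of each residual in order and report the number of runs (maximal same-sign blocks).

3 runs

x=1: ŷ = 0.2 + 4.5·1 = 4.7; e = 5.7 − 4.7 = 1
x=4: ŷ = 0.2 + 4.5·4 = 18.2; e = 20.2 − 18.2 = 2
x=9: ŷ = 0.2 + 4.5·9 = 40.7; e = 35.7 − 40.7 = -5
x=18: ŷ = 0.2 + 4.5·18 = 81.2; e = 83.2 − 81.2 = 2
Signs: + + − +
Runs: +×2, −×1, +×1 → 3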